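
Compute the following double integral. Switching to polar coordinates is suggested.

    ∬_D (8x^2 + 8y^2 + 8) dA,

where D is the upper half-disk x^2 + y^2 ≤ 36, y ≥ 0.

The region D is 0 ≤ r ≤ 6, 0 ≤ θ ≤ π in polar coordinates, where x = r cos(θ), y = r sin(θ), and dA = r dr dθ.

Under the substitution, the integrand becomes 8r^2 + 8, so

    ∬_D (8x^2 + 8y^2 + 8) dA = ∫_{0}^{π} ∫_{0}^{6} (8r^2 + 8) · r dr dθ.

Inner integral (in r): ∫_{0}^{6} (8r^2 + 8) · r dr = 2736.

Outer integral (in θ): ∫_{0}^{π} (2736) dθ = 2736π.

Therefore ∬_D (8x^2 + 8y^2 + 8) dA = 2736π.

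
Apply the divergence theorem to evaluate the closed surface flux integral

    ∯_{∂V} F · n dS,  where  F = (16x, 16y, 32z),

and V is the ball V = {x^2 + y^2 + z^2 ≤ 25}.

By the divergence theorem,

    ∯_{∂V} F · n dS = ∭_V (∇ · F) dV.

Compute the divergence:
    ∇ · F = ∂F_x/∂x + ∂F_y/∂y + ∂F_z/∂z = 16 + 16 + 32 = 64.

In spherical coordinates, x = ρ sin(φ) cos(θ), y = ρ sin(φ) sin(θ), z = ρ cos(φ), dV = ρ^2 sin(φ) dρ dφ dθ, with 0 ≤ ρ ≤ 5, 0 ≤ φ ≤ π, 0 ≤ θ ≤ 2π.

The integrand, after substitution and multiplying by the volume element, becomes (64) · ρ^2 sin(φ), so

    ∭_V (∇·F) dV = ∫_0^{2π} ∫_0^{π} ∫_0^{5} (64) · ρ^2 sin(φ) dρ dφ dθ.

Inner (ρ from 0 to 5): 8000sin(φ)/3.
Middle (φ from 0 to π): 16000/3.
Outer (θ from 0 to 2π): 32000π/3.

Therefore ∯_{∂V} F · n dS = 32000π/3.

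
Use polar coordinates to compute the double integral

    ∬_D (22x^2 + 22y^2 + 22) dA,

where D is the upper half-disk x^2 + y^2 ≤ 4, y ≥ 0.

The region D is 0 ≤ r ≤ 2, 0 ≤ θ ≤ π in polar coordinates, where x = r cos(θ), y = r sin(θ), and dA = r dr dθ.

Under the substitution, the integrand becomes 22r^2 + 22, so

    ∬_D (22x^2 + 22y^2 + 22) dA = ∫_{0}^{π} ∫_{0}^{2} (22r^2 + 22) · r dr dθ.

Inner integral (in r): ∫_{0}^{2} (22r^2 + 22) · r dr = 132.

Outer integral (in θ): ∫_{0}^{π} (132) dθ = 132π.

Therefore ∬_D (22x^2 + 22y^2 + 22) dA = 132π.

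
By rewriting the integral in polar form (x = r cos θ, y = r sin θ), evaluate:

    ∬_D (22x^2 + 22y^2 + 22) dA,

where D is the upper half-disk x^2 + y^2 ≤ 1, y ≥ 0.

The region D is 0 ≤ r ≤ 1, 0 ≤ θ ≤ π in polar coordinates, where x = r cos(θ), y = r sin(θ), and dA = r dr dθ.

Under the substitution, the integrand becomes 22r^2 + 22, so

    ∬_D (22x^2 + 22y^2 + 22) dA = ∫_{0}^{π} ∫_{0}^{1} (22r^2 + 22) · r dr dθ.

Inner integral (in r): ∫_{0}^{1} (22r^2 + 22) · r dr = 33/2.

Outer integral (in θ): ∫_{0}^{π} (33/2) dθ = 33π/2.

Therefore ∬_D (22x^2 + 22y^2 + 22) dA = 33π/2.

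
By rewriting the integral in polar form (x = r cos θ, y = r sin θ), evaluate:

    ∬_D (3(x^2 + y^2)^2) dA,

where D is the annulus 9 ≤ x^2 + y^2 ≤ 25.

The region D is 3 ≤ r ≤ 5, 0 ≤ θ ≤ 2π in polar coordinates, where x = r cos(θ), y = r sin(θ), and dA = r dr dθ.

Under the substitution, the integrand becomes 3r^4, so

    ∬_D (3(x^2 + y^2)^2) dA = ∫_{0}^{2π} ∫_{3}^{5} (3r^4) · r dr dθ.

Inner integral (in r): ∫_{3}^{5} (3r^4) · r dr = 7448.

Outer integral (in θ): ∫_{0}^{2π} (7448) dθ = 14896π.

Therefore ∬_D (3(x^2 + y^2)^2) dA = 14896π.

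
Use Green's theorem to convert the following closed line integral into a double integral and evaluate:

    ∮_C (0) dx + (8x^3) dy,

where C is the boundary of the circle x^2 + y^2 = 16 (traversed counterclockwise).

Green's theorem converts the closed line integral into a double integral over the enclosed region D:

    ∮_C P dx + Q dy = ∬_D (∂Q/∂x - ∂P/∂y) dA.

Here P = 0, Q = 8x^3, so

    ∂Q/∂x = 24x^2,    ∂P/∂y = 0,
    ∂Q/∂x - ∂P/∂y = 24x^2.

D is the region x^2 + y^2 ≤ 16. Evaluating the double integral:

In polar coordinates (x = r cos θ, y = r sin θ, dA = r dr dθ) the integrand becomes 24r^2cos(θ)^2, so

    ∬_D (24x^2) dA = ∫_0^{2π} ∫_0^{4} (24r^2cos(θ)^2) · r dr dθ.

Inner (r from 0 to 4): 1536cos(θ)^2.
Outer (θ from 0 to 2π): 1536π.

Therefore ∮_C P dx + Q dy = 1536π.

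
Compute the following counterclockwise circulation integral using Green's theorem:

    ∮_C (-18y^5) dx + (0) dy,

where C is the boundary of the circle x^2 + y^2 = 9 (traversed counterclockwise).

Green's theorem converts the closed line integral into a double integral over the enclosed region D:

    ∮_C P dx + Q dy = ∬_D (∂Q/∂x - ∂P/∂y) dA.

Here P = -18y^5, Q = 0, so

    ∂Q/∂x = 0,    ∂P/∂y = -90y^4,
    ∂Q/∂x - ∂P/∂y = 90y^4.

D is the region x^2 + y^2 ≤ 9. Evaluating the double integral:

In polar coordinates (x = r cos θ, y = r sin θ, dA = r dr dθ) the integrand becomes 90r^4sin(θ)^4, so

    ∬_D (90y^4) dA = ∫_0^{2π} ∫_0^{3} (90r^4sin(θ)^4) · r dr dθ.

Inner (r from 0 to 3): 10935sin(θ)^4.
Outer (θ from 0 to 2π): 32805π/4.

Therefore ∮_C P dx + Q dy = 32805π/4.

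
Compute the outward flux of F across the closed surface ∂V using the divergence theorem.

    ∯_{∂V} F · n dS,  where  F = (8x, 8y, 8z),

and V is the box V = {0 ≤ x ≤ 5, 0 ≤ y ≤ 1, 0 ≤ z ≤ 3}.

By the divergence theorem,

    ∯_{∂V} F · n dS = ∭_V (∇ · F) dV.

Compute the divergence:
    ∇ · F = ∂F_x/∂x + ∂F_y/∂y + ∂F_z/∂z = 8 + 8 + 8 = 24.

V is a rectangular box, so dV = dx dy dz with 0 ≤ x ≤ 5, 0 ≤ y ≤ 1, 0 ≤ z ≤ 3.

Integrate (24) over V as an iterated integral:

    ∭_V (∇·F) dV = ∫_0^{5} ∫_0^{1} ∫_0^{3} (24) dz dy dx.

Inner (z from 0 to 3): 72.
Middle (y from 0 to 1): 72.
Outer (x from 0 to 5): 360.

Therefore ∯_{∂V} F · n dS = 360.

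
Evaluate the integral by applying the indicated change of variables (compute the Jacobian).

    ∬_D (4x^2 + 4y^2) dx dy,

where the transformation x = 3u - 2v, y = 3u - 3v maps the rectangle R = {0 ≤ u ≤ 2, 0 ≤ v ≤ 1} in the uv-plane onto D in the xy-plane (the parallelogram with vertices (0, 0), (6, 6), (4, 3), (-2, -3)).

Compute the Jacobian determinant of (x, y) with respect to (u, v):

    ∂(x,y)/∂(u,v) = | 3  -2 | = (3)(-3) - (-2)(3) = -3.
                   | 3  -3 |

Its absolute value is |J| = 3 (the area scaling factor).

Substituting x = 3u - 2v, y = 3u - 3v into the integrand,

    4x^2 + 4y^2 → 72u^2 - 120u v + 52v^2,

so the integral becomes

    ∬_R (72u^2 - 120u v + 52v^2) · |J| du dv = ∫_0^2 ∫_0^1 (216u^2 - 360u v + 156v^2) dv du.

Inner (v): 216u^2 - 180u + 52.
Outer (u): 320.

Therefore ∬_D (4x^2 + 4y^2) dx dy = 320.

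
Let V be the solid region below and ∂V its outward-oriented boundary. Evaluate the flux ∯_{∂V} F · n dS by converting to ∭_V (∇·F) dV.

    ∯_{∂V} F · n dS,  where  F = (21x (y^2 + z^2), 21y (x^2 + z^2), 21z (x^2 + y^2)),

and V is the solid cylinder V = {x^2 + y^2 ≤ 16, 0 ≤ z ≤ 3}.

By the divergence theorem,

    ∯_{∂V} F · n dS = ∭_V (∇ · F) dV.

Compute the divergence:
    ∇ · F = ∂F_x/∂x + ∂F_y/∂y + ∂F_z/∂z = 21y^2 + 21z^2 + 21x^2 + 21z^2 + 21x^2 + 21y^2 = 42x^2 + 42y^2 + 42z^2.

In cylindrical coordinates, x = r cos(θ), y = r sin(θ), z = z, dV = r dr dθ dz, with 0 ≤ r ≤ 4, 0 ≤ θ ≤ 2π, 0 ≤ z ≤ 3.

The integrand, after substitution and multiplying by the volume element, becomes (42r^2 + 42z^2) · r, so

    ∭_V (∇·F) dV = ∫_0^{2π} ∫_0^{4} ∫_0^{3} (42r^2 + 42z^2) · r dz dr dθ.

Inner (z from 0 to 3): 126r (r^2 + 3).
Middle (r from 0 to 4): 11088.
Outer (θ from 0 to 2π): 22176π.

Therefore ∯_{∂V} F · n dS = 22176π.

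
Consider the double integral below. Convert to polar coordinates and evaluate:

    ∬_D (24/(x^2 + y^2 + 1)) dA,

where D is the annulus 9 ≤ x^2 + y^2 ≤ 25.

The region D is 3 ≤ r ≤ 5, 0 ≤ θ ≤ 2π in polar coordinates, where x = r cos(θ), y = r sin(θ), and dA = r dr dθ.

Under the substitution, the integrand becomes 24/(r^2 + 1), so

    ∬_D (24/(x^2 + y^2 + 1)) dA = ∫_{0}^{2π} ∫_{3}^{5} (24/(r^2 + 1)) · r dr dθ.

Inner integral (in r): ∫_{3}^{5} (24/(r^2 + 1)) · r dr = log(23298085122481/244140625).

Outer integral (in θ): ∫_{0}^{2π} (log(23298085122481/244140625)) dθ = log((23298085122481/244140625)^(2π)).

Therefore ∬_D (24/(x^2 + y^2 + 1)) dA = log((23298085122481/244140625)^(2π)).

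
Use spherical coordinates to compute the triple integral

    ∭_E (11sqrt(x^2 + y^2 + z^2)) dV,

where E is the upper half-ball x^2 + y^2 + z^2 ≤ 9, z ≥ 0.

In spherical coordinates, x = ρ sin(φ) cos(θ), y = ρ sin(φ) sin(θ), z = ρ cos(φ), and dV = ρ^2 sin(φ) dρ dφ dθ.

The integrand becomes 11ρ, so

    ∭_E (11sqrt(x^2 + y^2 + z^2)) dV = ∫_{0}^{2π} ∫_{0}^{π/2} ∫_{0}^{3} (11ρ) · ρ^2 sin(φ) dρ dφ dθ.

Inner (ρ): 891sin(φ)/4.
Middle (φ): 891/4.
Outer (θ): 891π/2.

Therefore the triple integral equals 891π/2.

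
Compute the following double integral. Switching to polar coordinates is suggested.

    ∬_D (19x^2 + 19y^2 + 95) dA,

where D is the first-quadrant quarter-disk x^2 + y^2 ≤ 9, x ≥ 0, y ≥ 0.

The region D is 0 ≤ r ≤ 3, 0 ≤ θ ≤ π/2 in polar coordinates, where x = r cos(θ), y = r sin(θ), and dA = r dr dθ.

Under the substitution, the integrand becomes 19r^2 + 95, so

    ∬_D (19x^2 + 19y^2 + 95) dA = ∫_{0}^{π/2} ∫_{0}^{3} (19r^2 + 95) · r dr dθ.

Inner integral (in r): ∫_{0}^{3} (19r^2 + 95) · r dr = 3249/4.

Outer integral (in θ): ∫_{0}^{π/2} (3249/4) dθ = 3249π/8.

Therefore ∬_D (19x^2 + 19y^2 + 95) dA = 3249π/8.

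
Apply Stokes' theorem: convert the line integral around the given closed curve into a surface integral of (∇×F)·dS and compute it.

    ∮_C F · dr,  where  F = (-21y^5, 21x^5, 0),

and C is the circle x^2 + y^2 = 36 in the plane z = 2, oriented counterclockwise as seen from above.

Let S be the flat disk x^2 + y^2 ≤ 36 in the plane z = 2, with upward unit normal n̂ = ẑ. By Stokes' theorem,

    ∮_C F · dr = ∬_S (∇ × F) · n̂ dS = ∬_D (curl F)_z dA,

where D is the disk x^2 + y^2 ≤ 36.

Compute the curl of F = (-21y^5, 21x^5, 0):
    (∇ × F)_x = ∂F_z/∂y - ∂F_y/∂z = 0,
    (∇ × F)_y = ∂F_x/∂z - ∂F_z/∂x = 0,
    (∇ × F)_z = ∂F_y/∂x - ∂F_x/∂y = 105x^4 + 105y^4.

On z = 2, (curl F)_z = 105x^4 + 105y^4.

Convert to polar (x = r cos θ, y = r sin θ, dA = r dr dθ); the integrand becomes 105r^4(sin(θ)^4 + cos(θ)^4), so

    ∬_D (curl F)_z dA = ∫_0^{2π} ∫_0^{6} (105r^4(sin(θ)^4 + cos(θ)^4)) · r dr dθ.

Inner (r from 0 to 6): 816480sin(θ)^4 + 816480cos(θ)^4.
Outer (θ from 0 to 2π): 1224720π.

Therefore ∮_C F · dr = 1224720π.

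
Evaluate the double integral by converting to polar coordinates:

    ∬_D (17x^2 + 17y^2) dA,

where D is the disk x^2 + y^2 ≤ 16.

The region D is 0 ≤ r ≤ 4, 0 ≤ θ ≤ 2π in polar coordinates, where x = r cos(θ), y = r sin(θ), and dA = r dr dθ.

Under the substitution, the integrand becomes 17r^2, so

    ∬_D (17x^2 + 17y^2) dA = ∫_{0}^{2π} ∫_{0}^{4} (17r^2) · r dr dθ.

Inner integral (in r): ∫_{0}^{4} (17r^2) · r dr = 1088.

Outer integral (in θ): ∫_{0}^{2π} (1088) dθ = 2176π.

Therefore ∬_D (17x^2 + 17y^2) dA = 2176π.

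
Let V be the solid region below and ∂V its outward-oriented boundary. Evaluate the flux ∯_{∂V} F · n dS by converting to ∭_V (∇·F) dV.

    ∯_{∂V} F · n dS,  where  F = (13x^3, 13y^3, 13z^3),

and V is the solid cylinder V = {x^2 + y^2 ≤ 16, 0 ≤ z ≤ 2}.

By the divergence theorem,

    ∯_{∂V} F · n dS = ∭_V (∇ · F) dV.

Compute the divergence:
    ∇ · F = ∂F_x/∂x + ∂F_y/∂y + ∂F_z/∂z = 39x^2 + 39y^2 + 39z^2.

In cylindrical coordinates, x = r cos(θ), y = r sin(θ), z = z, dV = r dr dθ dz, with 0 ≤ r ≤ 4, 0 ≤ θ ≤ 2π, 0 ≤ z ≤ 2.

The integrand, after substitution and multiplying by the volume element, becomes (39r^2 + 39z^2) · r, so

    ∭_V (∇·F) dV = ∫_0^{2π} ∫_0^{4} ∫_0^{2} (39r^2 + 39z^2) · r dz dr dθ.

Inner (z from 0 to 2): 78r^3 + 104r.
Middle (r from 0 to 4): 5824.
Outer (θ from 0 to 2π): 11648π.

Therefore ∯_{∂V} F · n dS = 11648π.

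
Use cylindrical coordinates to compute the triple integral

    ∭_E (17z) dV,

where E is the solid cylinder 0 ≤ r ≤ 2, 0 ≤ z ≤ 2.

In cylindrical coordinates, x = r cos(θ), y = r sin(θ), z = z, and dV = r dr dθ dz.

The integrand becomes 17z, so

    ∭_E (17z) dV = ∫_{0}^{2π} ∫_{0}^{2} ∫_{0}^{2} (17z) · r dz dr dθ.

Inner (z): 34r.
Middle (r from 0 to 2): 68.
Outer (θ): 136π.

Therefore the triple integral equals 136π.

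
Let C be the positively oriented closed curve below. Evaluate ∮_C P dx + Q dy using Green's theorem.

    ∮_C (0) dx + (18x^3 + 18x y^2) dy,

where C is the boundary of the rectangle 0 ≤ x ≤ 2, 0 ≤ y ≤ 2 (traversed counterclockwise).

Green's theorem converts the closed line integral into a double integral over the enclosed region D:

    ∮_C P dx + Q dy = ∬_D (∂Q/∂x - ∂P/∂y) dA.

Here P = 0, Q = 18x^3 + 18x y^2, so

    ∂Q/∂x = 54x^2 + 18y^2,    ∂P/∂y = 0,
    ∂Q/∂x - ∂P/∂y = 54x^2 + 18y^2.

D is the region 0 ≤ x ≤ 2, 0 ≤ y ≤ 2. Evaluating the double integral:

    ∬_D (54x^2 + 18y^2) dA = ∫_0^{2} ∫_0^{2} (54x^2 + 18y^2) dy dx.

Inner (y from 0 to 2): 108x^2 + 48.
Outer (x from 0 to 2): 384.

Therefore ∮_C P dx + Q dy = 384.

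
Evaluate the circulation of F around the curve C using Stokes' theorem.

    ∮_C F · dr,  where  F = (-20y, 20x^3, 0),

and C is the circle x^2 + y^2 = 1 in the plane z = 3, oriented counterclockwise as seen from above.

Let S be the flat disk x^2 + y^2 ≤ 1 in the plane z = 3, with upward unit normal n̂ = ẑ. By Stokes' theorem,

    ∮_C F · dr = ∬_S (∇ × F) · n̂ dS = ∬_D (curl F)_z dA,

where D is the disk x^2 + y^2 ≤ 1.

Compute the curl of F = (-20y, 20x^3, 0):
    (∇ × F)_x = ∂F_z/∂y - ∂F_y/∂z = 0,
    (∇ × F)_y = ∂F_x/∂z - ∂F_z/∂x = 0,
    (∇ × F)_z = ∂F_y/∂x - ∂F_x/∂y = 60x^2 + 20.

On z = 3, (curl F)_z = 60x^2 + 20.

Convert to polar (x = r cos θ, y = r sin θ, dA = r dr dθ); the integrand becomes 60r^2cos(θ)^2 + 20, so

    ∬_D (curl F)_z dA = ∫_0^{2π} ∫_0^{1} (60r^2cos(θ)^2 + 20) · r dr dθ.

Inner (r from 0 to 1): 15cos(θ)^2 + 10.
Outer (θ from 0 to 2π): 35π.

Therefore ∮_C F · dr = 35π.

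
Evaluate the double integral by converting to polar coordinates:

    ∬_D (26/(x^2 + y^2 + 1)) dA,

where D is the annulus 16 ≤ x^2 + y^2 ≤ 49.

The region D is 4 ≤ r ≤ 7, 0 ≤ θ ≤ 2π in polar coordinates, where x = r cos(θ), y = r sin(θ), and dA = r dr dθ.

Under the substitution, the integrand becomes 26/(r^2 + 1), so

    ∬_D (26/(x^2 + y^2 + 1)) dA = ∫_{0}^{2π} ∫_{4}^{7} (26/(r^2 + 1)) · r dr dθ.

Inner integral (in r): ∫_{4}^{7} (26/(r^2 + 1)) · r dr = log(12207031250000000000000/9904578032905937).

Outer integral (in θ): ∫_{0}^{2π} (log(12207031250000000000000/9904578032905937)) dθ = log((12207031250000000000000/9904578032905937)^(2π)).

Therefore ∬_D (26/(x^2 + y^2 + 1)) dA = log((12207031250000000000000/9904578032905937)^(2π)).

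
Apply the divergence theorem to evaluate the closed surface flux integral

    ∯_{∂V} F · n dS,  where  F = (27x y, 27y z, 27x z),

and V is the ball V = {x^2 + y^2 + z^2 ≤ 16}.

By the divergence theorem,

    ∯_{∂V} F · n dS = ∭_V (∇ · F) dV.

Compute the divergence:
    ∇ · F = ∂F_x/∂x + ∂F_y/∂y + ∂F_z/∂z = 27y + 27z + 27x = 27x + 27y + 27z.

In spherical coordinates, x = ρ sin(φ) cos(θ), y = ρ sin(φ) sin(θ), z = ρ cos(φ), dV = ρ^2 sin(φ) dρ dφ dθ, with 0 ≤ ρ ≤ 4, 0 ≤ φ ≤ π, 0 ≤ θ ≤ 2π.

The integrand, after substitution and multiplying by the volume element, becomes (27ρ (sqrt(2)sin(φ)sin(θ + π/4) + cos(φ))) · ρ^2 sin(φ), so

    ∭_V (∇·F) dV = ∫_0^{2π} ∫_0^{π} ∫_0^{4} (27ρ (sqrt(2)sin(φ)sin(θ + π/4) + cos(φ))) · ρ^2 sin(φ) dρ dφ dθ.

Inner (ρ from 0 to 4): 1728(sqrt(2)sin(φ)sin(θ + π/4) + cos(φ))sin(φ).
Middle (φ from 0 to π): 864sqrt(2)π sin(θ + π/4).
Outer (θ from 0 to 2π): 0.

Therefore ∯_{∂V} F · n dS = 0.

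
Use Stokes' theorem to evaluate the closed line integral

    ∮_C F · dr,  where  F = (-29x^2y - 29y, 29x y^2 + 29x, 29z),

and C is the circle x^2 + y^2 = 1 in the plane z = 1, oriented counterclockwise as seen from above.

Let S be the flat disk x^2 + y^2 ≤ 1 in the plane z = 1, with upward unit normal n̂ = ẑ. By Stokes' theorem,

    ∮_C F · dr = ∬_S (∇ × F) · n̂ dS = ∬_D (curl F)_z dA,

where D is the disk x^2 + y^2 ≤ 1.

Compute the curl of F = (-29x^2y - 29y, 29x y^2 + 29x, 29z):
    (∇ × F)_x = ∂F_z/∂y - ∂F_y/∂z = 0,
    (∇ × F)_y = ∂F_x/∂z - ∂F_z/∂x = 0,
    (∇ × F)_z = ∂F_y/∂x - ∂F_x/∂y = 29x^2 + 29y^2 + 58.

On z = 1, (curl F)_z = 29x^2 + 29y^2 + 58.

Convert to polar (x = r cos θ, y = r sin θ, dA = r dr dθ); the integrand becomes 29r^2 + 58, so

    ∬_D (curl F)_z dA = ∫_0^{2π} ∫_0^{1} (29r^2 + 58) · r dr dθ.

Inner (r from 0 to 1): 145/4.
Outer (θ from 0 to 2π): 145π/2.

Therefore ∮_C F · dr = 145π/2.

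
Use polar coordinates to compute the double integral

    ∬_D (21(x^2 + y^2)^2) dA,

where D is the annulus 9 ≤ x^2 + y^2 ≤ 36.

The region D is 3 ≤ r ≤ 6, 0 ≤ θ ≤ 2π in polar coordinates, where x = r cos(θ), y = r sin(θ), and dA = r dr dθ.

Under the substitution, the integrand becomes 21r^4, so

    ∬_D (21(x^2 + y^2)^2) dA = ∫_{0}^{2π} ∫_{3}^{6} (21r^4) · r dr dθ.

Inner integral (in r): ∫_{3}^{6} (21r^4) · r dr = 321489/2.

Outer integral (in θ): ∫_{0}^{2π} (321489/2) dθ = 321489π.

Therefore ∬_D (21(x^2 + y^2)^2) dA = 321489π.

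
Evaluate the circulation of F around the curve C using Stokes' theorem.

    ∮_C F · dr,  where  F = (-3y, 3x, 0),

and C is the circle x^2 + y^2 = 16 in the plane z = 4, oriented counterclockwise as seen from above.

Let S be the flat disk x^2 + y^2 ≤ 16 in the plane z = 4, with upward unit normal n̂ = ẑ. By Stokes' theorem,

    ∮_C F · dr = ∬_S (∇ × F) · n̂ dS = ∬_D (curl F)_z dA,

where D is the disk x^2 + y^2 ≤ 16.

Compute the curl of F = (-3y, 3x, 0):
    (∇ × F)_x = ∂F_z/∂y - ∂F_y/∂z = 0,
    (∇ × F)_y = ∂F_x/∂z - ∂F_z/∂x = 0,
    (∇ × F)_z = ∂F_y/∂x - ∂F_x/∂y = 6.

On z = 4, (curl F)_z = 6.

Convert to polar (x = r cos θ, y = r sin θ, dA = r dr dθ); the integrand becomes 6, so

    ∬_D (curl F)_z dA = ∫_0^{2π} ∫_0^{4} (6) · r dr dθ.

Inner (r from 0 to 4): 48.
Outer (θ from 0 to 2π): 96π.

Therefore ∮_C F · dr = 96π.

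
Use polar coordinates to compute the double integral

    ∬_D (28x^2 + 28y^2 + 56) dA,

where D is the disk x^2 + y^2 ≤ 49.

The region D is 0 ≤ r ≤ 7, 0 ≤ θ ≤ 2π in polar coordinates, where x = r cos(θ), y = r sin(θ), and dA = r dr dθ.

Under the substitution, the integrand becomes 28r^2 + 56, so

    ∬_D (28x^2 + 28y^2 + 56) dA = ∫_{0}^{2π} ∫_{0}^{7} (28r^2 + 56) · r dr dθ.

Inner integral (in r): ∫_{0}^{7} (28r^2 + 56) · r dr = 18179.

Outer integral (in θ): ∫_{0}^{2π} (18179) dθ = 36358π.

Therefore ∬_D (28x^2 + 28y^2 + 56) dA = 36358π.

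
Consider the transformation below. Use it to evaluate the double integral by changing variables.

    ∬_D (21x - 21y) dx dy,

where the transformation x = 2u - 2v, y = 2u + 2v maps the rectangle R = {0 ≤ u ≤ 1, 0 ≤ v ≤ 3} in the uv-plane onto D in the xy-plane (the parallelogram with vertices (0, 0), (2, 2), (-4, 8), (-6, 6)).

Compute the Jacobian determinant of (x, y) with respect to (u, v):

    ∂(x,y)/∂(u,v) = | 2  -2 | = (2)(2) - (-2)(2) = 8.
                   | 2  2 |

Its absolute value is |J| = 8 (the area scaling factor).

Substituting x = 2u - 2v, y = 2u + 2v into the integrand,

    21x - 21y → -84v,

so the integral becomes

    ∬_R (-84v) · |J| du dv = ∫_0^1 ∫_0^3 (-672v) dv du.

Inner (v): -3024.
Outer (u): -3024.

Therefore ∬_D (21x - 21y) dx dy = -3024.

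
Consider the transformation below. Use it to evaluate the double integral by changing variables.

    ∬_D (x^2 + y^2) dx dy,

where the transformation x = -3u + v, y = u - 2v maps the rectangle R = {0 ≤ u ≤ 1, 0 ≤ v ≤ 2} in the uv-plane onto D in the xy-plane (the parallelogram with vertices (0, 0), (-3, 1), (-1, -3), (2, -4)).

Compute the Jacobian determinant of (x, y) with respect to (u, v):

    ∂(x,y)/∂(u,v) = | -3  1 | = (-3)(-2) - (1)(1) = 5.
                   | 1  -2 |

Its absolute value is |J| = 5 (the area scaling factor).

Substituting x = -3u + v, y = u - 2v into the integrand,

    x^2 + y^2 → 10u^2 - 10u v + 5v^2,

so the integral becomes

    ∬_R (10u^2 - 10u v + 5v^2) · |J| du dv = ∫_0^1 ∫_0^2 (50u^2 - 50u v + 25v^2) dv du.

Inner (v): 100u^2 - 100u + 200/3.
Outer (u): 50.

Therefore ∬_D (x^2 + y^2) dx dy = 50.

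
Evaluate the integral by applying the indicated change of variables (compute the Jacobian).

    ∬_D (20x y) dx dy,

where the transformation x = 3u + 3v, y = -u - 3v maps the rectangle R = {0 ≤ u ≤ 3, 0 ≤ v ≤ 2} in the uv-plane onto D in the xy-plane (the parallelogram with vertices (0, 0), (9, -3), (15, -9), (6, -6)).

Compute the Jacobian determinant of (x, y) with respect to (u, v):

    ∂(x,y)/∂(u,v) = | 3  3 | = (3)(-3) - (3)(-1) = -6.
                   | -1  -3 |

Its absolute value is |J| = 6 (the area scaling factor).

Substituting x = 3u + 3v, y = -u - 3v into the integrand,

    20x y → -60u^2 - 240u v - 180v^2,

so the integral becomes

    ∬_R (-60u^2 - 240u v - 180v^2) · |J| du dv = ∫_0^3 ∫_0^2 (-360u^2 - 1440u v - 1080v^2) dv du.

Inner (v): -720u^2 - 2880u - 2880.
Outer (u): -28080.

Therefore ∬_D (20x y) dx dy = -28080.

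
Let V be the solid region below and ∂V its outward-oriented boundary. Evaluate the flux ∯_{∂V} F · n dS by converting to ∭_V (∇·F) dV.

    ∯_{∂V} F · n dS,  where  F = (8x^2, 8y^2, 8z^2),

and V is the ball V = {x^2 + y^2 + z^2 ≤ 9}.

By the divergence theorem,

    ∯_{∂V} F · n dS = ∭_V (∇ · F) dV.

Compute the divergence:
    ∇ · F = ∂F_x/∂x + ∂F_y/∂y + ∂F_z/∂z = 16x + 16y + 16z.

In spherical coordinates, x = ρ sin(φ) cos(θ), y = ρ sin(φ) sin(θ), z = ρ cos(φ), dV = ρ^2 sin(φ) dρ dφ dθ, with 0 ≤ ρ ≤ 3, 0 ≤ φ ≤ π, 0 ≤ θ ≤ 2π.

The integrand, after substitution and multiplying by the volume element, becomes (16ρ (sqrt(2)sin(φ)sin(θ + π/4) + cos(φ))) · ρ^2 sin(φ), so

    ∭_V (∇·F) dV = ∫_0^{2π} ∫_0^{π} ∫_0^{3} (16ρ (sqrt(2)sin(φ)sin(θ + π/4) + cos(φ))) · ρ^2 sin(φ) dρ dφ dθ.

Inner (ρ from 0 to 3): 324(sqrt(2)sin(φ)sin(θ + π/4) + cos(φ))sin(φ).
Middle (φ from 0 to π): 162sqrt(2)π sin(θ + π/4).
Outer (θ from 0 to 2π): 0.

Therefore ∯_{∂V} F · n dS = 0.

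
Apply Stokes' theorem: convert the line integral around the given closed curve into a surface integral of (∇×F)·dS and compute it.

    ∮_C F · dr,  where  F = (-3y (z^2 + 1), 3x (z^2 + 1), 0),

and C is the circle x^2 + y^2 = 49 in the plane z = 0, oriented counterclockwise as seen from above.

Let S be the flat disk x^2 + y^2 ≤ 49 in the plane z = 0, with upward unit normal n̂ = ẑ. By Stokes' theorem,

    ∮_C F · dr = ∬_S (∇ × F) · n̂ dS = ∬_D (curl F)_z dA,

where D is the disk x^2 + y^2 ≤ 49.

Compute the curl of F = (-3y (z^2 + 1), 3x (z^2 + 1), 0):
    (∇ × F)_x = ∂F_z/∂y - ∂F_y/∂z = -6x z,
    (∇ × F)_y = ∂F_x/∂z - ∂F_z/∂x = -6y z,
    (∇ × F)_z = ∂F_y/∂x - ∂F_x/∂y = 6z^2 + 6.

On z = 0, (curl F)_z = 6.

Convert to polar (x = r cos θ, y = r sin θ, dA = r dr dθ); the integrand becomes 6, so

    ∬_D (curl F)_z dA = ∫_0^{2π} ∫_0^{7} (6) · r dr dθ.

Inner (r from 0 to 7): 147.
Outer (θ from 0 to 2π): 294π.

Therefore ∮_C F · dr = 294π.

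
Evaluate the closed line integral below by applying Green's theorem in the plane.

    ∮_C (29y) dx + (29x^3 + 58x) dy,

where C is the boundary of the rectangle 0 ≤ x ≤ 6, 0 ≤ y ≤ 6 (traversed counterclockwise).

Green's theorem converts the closed line integral into a double integral over the enclosed region D:

    ∮_C P dx + Q dy = ∬_D (∂Q/∂x - ∂P/∂y) dA.

Here P = 29y, Q = 29x^3 + 58x, so

    ∂Q/∂x = 87x^2 + 58,    ∂P/∂y = 29,
    ∂Q/∂x - ∂P/∂y = 87x^2 + 29.

D is the region 0 ≤ x ≤ 6, 0 ≤ y ≤ 6. Evaluating the double integral:

    ∬_D (87x^2 + 29) dA = ∫_0^{6} ∫_0^{6} (87x^2 + 29) dy dx.

Inner (y from 0 to 6): 522x^2 + 174.
Outer (x from 0 to 6): 38628.

Therefore ∮_C P dx + Q dy = 38628.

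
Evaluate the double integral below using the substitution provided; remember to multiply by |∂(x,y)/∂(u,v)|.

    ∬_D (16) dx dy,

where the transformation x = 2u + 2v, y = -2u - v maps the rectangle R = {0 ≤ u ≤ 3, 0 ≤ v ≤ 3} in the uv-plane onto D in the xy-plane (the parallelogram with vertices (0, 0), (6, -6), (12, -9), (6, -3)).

Compute the Jacobian determinant of (x, y) with respect to (u, v):

    ∂(x,y)/∂(u,v) = | 2  2 | = (2)(-1) - (2)(-2) = 2.
                   | -2  -1 |

Its absolute value is |J| = 2 (the area scaling factor).

Substituting x = 2u + 2v, y = -2u - v into the integrand,

    16 → 16,

so the integral becomes

    ∬_R (16) · |J| du dv = ∫_0^3 ∫_0^3 (32) dv du.

Inner (v): 96.
Outer (u): 288.

Therefore ∬_D (16) dx dy = 288.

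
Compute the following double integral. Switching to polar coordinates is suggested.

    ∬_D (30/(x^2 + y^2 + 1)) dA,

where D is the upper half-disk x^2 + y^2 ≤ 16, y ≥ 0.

The region D is 0 ≤ r ≤ 4, 0 ≤ θ ≤ π in polar coordinates, where x = r cos(θ), y = r sin(θ), and dA = r dr dθ.

Under the substitution, the integrand becomes 30/(r^2 + 1), so

    ∬_D (30/(x^2 + y^2 + 1)) dA = ∫_{0}^{π} ∫_{0}^{4} (30/(r^2 + 1)) · r dr dθ.

Inner integral (in r): ∫_{0}^{4} (30/(r^2 + 1)) · r dr = log(2862423051509815793).

Outer integral (in θ): ∫_{0}^{π} (log(2862423051509815793)) dθ = log(2862423051509815793^π).

Therefore ∬_D (30/(x^2 + y^2 + 1)) dA = log(2862423051509815793^π).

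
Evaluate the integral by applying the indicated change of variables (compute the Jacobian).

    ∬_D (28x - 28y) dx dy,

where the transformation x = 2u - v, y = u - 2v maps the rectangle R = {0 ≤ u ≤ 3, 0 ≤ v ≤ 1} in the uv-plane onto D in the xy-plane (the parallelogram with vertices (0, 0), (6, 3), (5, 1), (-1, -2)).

Compute the Jacobian determinant of (x, y) with respect to (u, v):

    ∂(x,y)/∂(u,v) = | 2  -1 | = (2)(-2) - (-1)(1) = -3.
                   | 1  -2 |

Its absolute value is |J| = 3 (the area scaling factor).

Substituting x = 2u - v, y = u - 2v into the integrand,

    28x - 28y → 28u + 28v,

so the integral becomes

    ∬_R (28u + 28v) · |J| du dv = ∫_0^3 ∫_0^1 (84u + 84v) dv du.

Inner (v): 84u + 42.
Outer (u): 504.

Therefore ∬_D (28x - 28y) dx dy = 504.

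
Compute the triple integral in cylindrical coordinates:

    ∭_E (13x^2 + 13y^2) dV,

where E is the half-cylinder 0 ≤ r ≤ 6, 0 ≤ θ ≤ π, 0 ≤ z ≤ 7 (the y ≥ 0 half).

In cylindrical coordinates, x = r cos(θ), y = r sin(θ), z = z, and dV = r dr dθ dz.

The integrand becomes 13r^2, so

    ∭_E (13x^2 + 13y^2) dV = ∫_{0}^{π} ∫_{0}^{6} ∫_{0}^{7} (13r^2) · r dz dr dθ.

Inner (z): 91r^3.
Middle (r from 0 to 6): 29484.
Outer (θ): 29484π.

Therefore the triple integral equals 29484π.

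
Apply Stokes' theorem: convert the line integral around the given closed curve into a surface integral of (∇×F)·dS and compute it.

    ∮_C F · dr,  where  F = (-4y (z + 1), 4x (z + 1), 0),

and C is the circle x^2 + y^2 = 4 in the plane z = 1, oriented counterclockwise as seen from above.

Let S be the flat disk x^2 + y^2 ≤ 4 in the plane z = 1, with upward unit normal n̂ = ẑ. By Stokes' theorem,

    ∮_C F · dr = ∬_S (∇ × F) · n̂ dS = ∬_D (curl F)_z dA,

where D is the disk x^2 + y^2 ≤ 4.

Compute the curl of F = (-4y (z + 1), 4x (z + 1), 0):
    (∇ × F)_x = ∂F_z/∂y - ∂F_y/∂z = -4x,
    (∇ × F)_y = ∂F_x/∂z - ∂F_z/∂x = -4y,
    (∇ × F)_z = ∂F_y/∂x - ∂F_x/∂y = 8z + 8.

On z = 1, (curl F)_z = 16.

Convert to polar (x = r cos θ, y = r sin θ, dA = r dr dθ); the integrand becomes 16, so

    ∬_D (curl F)_z dA = ∫_0^{2π} ∫_0^{2} (16) · r dr dθ.

Inner (r from 0 to 2): 32.
Outer (θ from 0 to 2π): 64π.

Therefore ∮_C F · dr = 64π.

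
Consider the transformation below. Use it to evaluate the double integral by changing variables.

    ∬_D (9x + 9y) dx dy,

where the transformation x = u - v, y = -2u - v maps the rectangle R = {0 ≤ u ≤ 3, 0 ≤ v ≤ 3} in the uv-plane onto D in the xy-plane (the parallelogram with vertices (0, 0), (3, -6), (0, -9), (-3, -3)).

Compute the Jacobian determinant of (x, y) with respect to (u, v):

    ∂(x,y)/∂(u,v) = | 1  -1 | = (1)(-1) - (-1)(-2) = -3.
                   | -2  -1 |

Its absolute value is |J| = 3 (the area scaling factor).

Substituting x = u - v, y = -2u - v into the integrand,

    9x + 9y → -9u - 18v,

so the integral becomes

    ∬_R (-9u - 18v) · |J| du dv = ∫_0^3 ∫_0^3 (-27u - 54v) dv du.

Inner (v): -81u - 243.
Outer (u): -2187/2.

Therefore ∬_D (9x + 9y) dx dy = -2187/2.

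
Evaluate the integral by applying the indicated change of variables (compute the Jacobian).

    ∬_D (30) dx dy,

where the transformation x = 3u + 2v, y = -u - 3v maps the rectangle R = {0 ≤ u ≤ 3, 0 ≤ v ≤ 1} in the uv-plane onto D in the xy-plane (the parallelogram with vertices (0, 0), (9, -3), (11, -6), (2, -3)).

Compute the Jacobian determinant of (x, y) with respect to (u, v):

    ∂(x,y)/∂(u,v) = | 3  2 | = (3)(-3) - (2)(-1) = -7.
                   | -1  -3 |

Its absolute value is |J| = 7 (the area scaling factor).

Substituting x = 3u + 2v, y = -u - 3v into the integrand,

    30 → 30,

so the integral becomes

    ∬_R (30) · |J| du dv = ∫_0^3 ∫_0^1 (210) dv du.

Inner (v): 210.
Outer (u): 630.

Therefore ∬_D (30) dx dy = 630.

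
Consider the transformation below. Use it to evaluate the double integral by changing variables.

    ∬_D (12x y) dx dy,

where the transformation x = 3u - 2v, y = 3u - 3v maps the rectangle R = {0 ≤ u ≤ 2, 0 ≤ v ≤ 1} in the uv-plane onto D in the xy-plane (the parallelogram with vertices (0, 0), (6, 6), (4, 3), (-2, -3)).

Compute the Jacobian determinant of (x, y) with respect to (u, v):

    ∂(x,y)/∂(u,v) = | 3  -2 | = (3)(-3) - (-2)(3) = -3.
                   | 3  -3 |

Its absolute value is |J| = 3 (the area scaling factor).

Substituting x = 3u - 2v, y = 3u - 3v into the integrand,

    12x y → 108u^2 - 180u v + 72v^2,

so the integral becomes

    ∬_R (108u^2 - 180u v + 72v^2) · |J| du dv = ∫_0^2 ∫_0^1 (324u^2 - 540u v + 216v^2) dv du.

Inner (v): 324u^2 - 270u + 72.
Outer (u): 468.

Therefore ∬_D (12x y) dx dy = 468.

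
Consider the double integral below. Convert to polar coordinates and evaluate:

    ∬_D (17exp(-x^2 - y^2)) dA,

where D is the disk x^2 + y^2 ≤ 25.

The region D is 0 ≤ r ≤ 5, 0 ≤ θ ≤ 2π in polar coordinates, where x = r cos(θ), y = r sin(θ), and dA = r dr dθ.

Under the substitution, the integrand becomes 17exp(-r^2), so

    ∬_D (17exp(-x^2 - y^2)) dA = ∫_{0}^{2π} ∫_{0}^{5} (17exp(-r^2)) · r dr dθ.

Inner integral (in r): ∫_{0}^{5} (17exp(-r^2)) · r dr = 17/2 - 17exp(-25)/2.

Outer integral (in θ): ∫_{0}^{2π} (17/2 - 17exp(-25)/2) dθ = -17π exp(-25) + 17π.

Therefore ∬_D (17exp(-x^2 - y^2)) dA = -17π exp(-25) + 17π.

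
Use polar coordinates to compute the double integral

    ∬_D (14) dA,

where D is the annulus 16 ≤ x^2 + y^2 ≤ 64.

The region D is 4 ≤ r ≤ 8, 0 ≤ θ ≤ 2π in polar coordinates, where x = r cos(θ), y = r sin(θ), and dA = r dr dθ.

Under the substitution, the integrand becomes 14, so

    ∬_D (14) dA = ∫_{0}^{2π} ∫_{4}^{8} (14) · r dr dθ.

Inner integral (in r): ∫_{4}^{8} (14) · r dr = 336.

Outer integral (in θ): ∫_{0}^{2π} (336) dθ = 672π.

Therefore ∬_D (14) dA = 672π.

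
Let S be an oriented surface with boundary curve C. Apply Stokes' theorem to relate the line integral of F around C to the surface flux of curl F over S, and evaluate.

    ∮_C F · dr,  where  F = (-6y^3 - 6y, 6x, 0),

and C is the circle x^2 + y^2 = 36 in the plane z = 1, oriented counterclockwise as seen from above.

Let S be the flat disk x^2 + y^2 ≤ 36 in the plane z = 1, with upward unit normal n̂ = ẑ. By Stokes' theorem,

    ∮_C F · dr = ∬_S (∇ × F) · n̂ dS = ∬_D (curl F)_z dA,

where D is the disk x^2 + y^2 ≤ 36.

Compute the curl of F = (-6y^3 - 6y, 6x, 0):
    (∇ × F)_x = ∂F_z/∂y - ∂F_y/∂z = 0,
    (∇ × F)_y = ∂F_x/∂z - ∂F_z/∂x = 0,
    (∇ × F)_z = ∂F_y/∂x - ∂F_x/∂y = 18y^2 + 12.

On z = 1, (curl F)_z = 18y^2 + 12.

Convert to polar (x = r cos θ, y = r sin θ, dA = r dr dθ); the integrand becomes 18r^2sin(θ)^2 + 12, so

    ∬_D (curl F)_z dA = ∫_0^{2π} ∫_0^{6} (18r^2sin(θ)^2 + 12) · r dr dθ.

Inner (r from 0 to 6): 5832sin(θ)^2 + 216.
Outer (θ from 0 to 2π): 6264π.

Therefore ∮_C F · dr = 6264π.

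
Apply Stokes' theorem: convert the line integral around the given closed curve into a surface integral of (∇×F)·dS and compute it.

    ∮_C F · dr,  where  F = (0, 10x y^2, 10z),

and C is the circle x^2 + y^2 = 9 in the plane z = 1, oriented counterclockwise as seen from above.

Let S be the flat disk x^2 + y^2 ≤ 9 in the plane z = 1, with upward unit normal n̂ = ẑ. By Stokes' theorem,

    ∮_C F · dr = ∬_S (∇ × F) · n̂ dS = ∬_D (curl F)_z dA,

where D is the disk x^2 + y^2 ≤ 9.

Compute the curl of F = (0, 10x y^2, 10z):
    (∇ × F)_x = ∂F_z/∂y - ∂F_y/∂z = 0,
    (∇ × F)_y = ∂F_x/∂z - ∂F_z/∂x = 0,
    (∇ × F)_z = ∂F_y/∂x - ∂F_x/∂y = 10y^2.

On z = 1, (curl F)_z = 10y^2.

Convert to polar (x = r cos θ, y = r sin θ, dA = r dr dθ); the integrand becomes 10r^2sin(θ)^2, so

    ∬_D (curl F)_z dA = ∫_0^{2π} ∫_0^{3} (10r^2sin(θ)^2) · r dr dθ.

Inner (r from 0 to 3): 405sin(θ)^2/2.
Outer (θ from 0 to 2π): 405π/2.

Therefore ∮_C F · dr = 405π/2.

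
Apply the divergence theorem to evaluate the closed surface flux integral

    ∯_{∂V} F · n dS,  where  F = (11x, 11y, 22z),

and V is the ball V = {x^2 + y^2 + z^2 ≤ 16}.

By the divergence theorem,

    ∯_{∂V} F · n dS = ∭_V (∇ · F) dV.

Compute the divergence:
    ∇ · F = ∂F_x/∂x + ∂F_y/∂y + ∂F_z/∂z = 11 + 11 + 22 = 44.

In spherical coordinates, x = ρ sin(φ) cos(θ), y = ρ sin(φ) sin(θ), z = ρ cos(φ), dV = ρ^2 sin(φ) dρ dφ dθ, with 0 ≤ ρ ≤ 4, 0 ≤ φ ≤ π, 0 ≤ θ ≤ 2π.

The integrand, after substitution and multiplying by the volume element, becomes (44) · ρ^2 sin(φ), so

    ∭_V (∇·F) dV = ∫_0^{2π} ∫_0^{π} ∫_0^{4} (44) · ρ^2 sin(φ) dρ dφ dθ.

Inner (ρ from 0 to 4): 2816sin(φ)/3.
Middle (φ from 0 to π): 5632/3.
Outer (θ from 0 to 2π): 11264π/3.

Therefore ∯_{∂V} F · n dS = 11264π/3.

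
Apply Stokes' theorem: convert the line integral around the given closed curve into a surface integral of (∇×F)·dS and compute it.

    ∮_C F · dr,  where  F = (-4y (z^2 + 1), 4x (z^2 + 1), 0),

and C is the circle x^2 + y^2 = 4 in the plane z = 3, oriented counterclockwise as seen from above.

Let S be the flat disk x^2 + y^2 ≤ 4 in the plane z = 3, with upward unit normal n̂ = ẑ. By Stokes' theorem,

    ∮_C F · dr = ∬_S (∇ × F) · n̂ dS = ∬_D (curl F)_z dA,

where D is the disk x^2 + y^2 ≤ 4.

Compute the curl of F = (-4y (z^2 + 1), 4x (z^2 + 1), 0):
    (∇ × F)_x = ∂F_z/∂y - ∂F_y/∂z = -8x z,
    (∇ × F)_y = ∂F_x/∂z - ∂F_z/∂x = -8y z,
    (∇ × F)_z = ∂F_y/∂x - ∂F_x/∂y = 8z^2 + 8.

On z = 3, (curl F)_z = 80.

Convert to polar (x = r cos θ, y = r sin θ, dA = r dr dθ); the integrand becomes 80, so

    ∬_D (curl F)_z dA = ∫_0^{2π} ∫_0^{2} (80) · r dr dθ.

Inner (r from 0 to 2): 160.
Outer (θ from 0 to 2π): 320π.

Therefore ∮_C F · dr = 320π.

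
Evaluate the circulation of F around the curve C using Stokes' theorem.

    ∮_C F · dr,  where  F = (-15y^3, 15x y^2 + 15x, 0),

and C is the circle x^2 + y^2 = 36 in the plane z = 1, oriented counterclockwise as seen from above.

Let S be the flat disk x^2 + y^2 ≤ 36 in the plane z = 1, with upward unit normal n̂ = ẑ. By Stokes' theorem,

    ∮_C F · dr = ∬_S (∇ × F) · n̂ dS = ∬_D (curl F)_z dA,

where D is the disk x^2 + y^2 ≤ 36.

Compute the curl of F = (-15y^3, 15x y^2 + 15x, 0):
    (∇ × F)_x = ∂F_z/∂y - ∂F_y/∂z = 0,
    (∇ × F)_y = ∂F_x/∂z - ∂F_z/∂x = 0,
    (∇ × F)_z = ∂F_y/∂x - ∂F_x/∂y = 60y^2 + 15.

On z = 1, (curl F)_z = 60y^2 + 15.

Convert to polar (x = r cos θ, y = r sin θ, dA = r dr dθ); the integrand becomes 60r^2sin(θ)^2 + 15, so

    ∬_D (curl F)_z dA = ∫_0^{2π} ∫_0^{6} (60r^2sin(θ)^2 + 15) · r dr dθ.

Inner (r from 0 to 6): 19440sin(θ)^2 + 270.
Outer (θ from 0 to 2π): 19980π.

Therefore ∮_C F · dr = 19980π.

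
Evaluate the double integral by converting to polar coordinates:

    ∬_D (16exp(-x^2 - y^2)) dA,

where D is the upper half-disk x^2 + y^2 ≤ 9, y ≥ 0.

The region D is 0 ≤ r ≤ 3, 0 ≤ θ ≤ π in polar coordinates, where x = r cos(θ), y = r sin(θ), and dA = r dr dθ.

Under the substitution, the integrand becomes 16exp(-r^2), so

    ∬_D (16exp(-x^2 - y^2)) dA = ∫_{0}^{π} ∫_{0}^{3} (16exp(-r^2)) · r dr dθ.

Inner integral (in r): ∫_{0}^{3} (16exp(-r^2)) · r dr = 8 - 8exp(-9).

Outer integral (in θ): ∫_{0}^{π} (8 - 8exp(-9)) dθ = -8π exp(-9) + 8π.

Therefore ∬_D (16exp(-x^2 - y^2)) dA = -8π exp(-9) + 8π.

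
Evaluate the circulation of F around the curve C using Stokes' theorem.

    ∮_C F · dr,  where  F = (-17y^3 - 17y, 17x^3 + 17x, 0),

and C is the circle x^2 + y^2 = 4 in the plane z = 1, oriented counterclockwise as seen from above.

Let S be the flat disk x^2 + y^2 ≤ 4 in the plane z = 1, with upward unit normal n̂ = ẑ. By Stokes' theorem,

    ∮_C F · dr = ∬_S (∇ × F) · n̂ dS = ∬_D (curl F)_z dA,

where D is the disk x^2 + y^2 ≤ 4.

Compute the curl of F = (-17y^3 - 17y, 17x^3 + 17x, 0):
    (∇ × F)_x = ∂F_z/∂y - ∂F_y/∂z = 0,
    (∇ × F)_y = ∂F_x/∂z - ∂F_z/∂x = 0,
    (∇ × F)_z = ∂F_y/∂x - ∂F_x/∂y = 51x^2 + 51y^2 + 34.

On z = 1, (curl F)_z = 51x^2 + 51y^2 + 34.

Convert to polar (x = r cos θ, y = r sin θ, dA = r dr dθ); the integrand becomes 51r^2 + 34, so

    ∬_D (curl F)_z dA = ∫_0^{2π} ∫_0^{2} (51r^2 + 34) · r dr dθ.

Inner (r from 0 to 2): 272.
Outer (θ from 0 to 2π): 544π.

Therefore ∮_C F · dr = 544π.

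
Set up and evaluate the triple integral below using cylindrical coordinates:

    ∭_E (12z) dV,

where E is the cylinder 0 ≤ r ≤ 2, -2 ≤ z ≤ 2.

In cylindrical coordinates, x = r cos(θ), y = r sin(θ), z = z, and dV = r dr dθ dz.

The integrand becomes 12z, so

    ∭_E (12z) dV = ∫_{0}^{2π} ∫_{0}^{2} ∫_{-2}^{2} (12z) · r dz dr dθ.

Inner (z): 0.
Middle (r from 0 to 2): 0.
Outer (θ): 0.

Therefore the triple integral equals 0.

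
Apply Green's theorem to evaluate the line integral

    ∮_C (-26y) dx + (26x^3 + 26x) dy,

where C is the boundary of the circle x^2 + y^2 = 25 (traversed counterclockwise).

Green's theorem converts the closed line integral into a double integral over the enclosed region D:

    ∮_C P dx + Q dy = ∬_D (∂Q/∂x - ∂P/∂y) dA.

Here P = -26y, Q = 26x^3 + 26x, so

    ∂Q/∂x = 78x^2 + 26,    ∂P/∂y = -26,
    ∂Q/∂x - ∂P/∂y = 78x^2 + 52.

D is the region x^2 + y^2 ≤ 25. Evaluating the double integral:

In polar coordinates (x = r cos θ, y = r sin θ, dA = r dr dθ) the integrand becomes 78r^2cos(θ)^2 + 52, so

    ∬_D (78x^2 + 52) dA = ∫_0^{2π} ∫_0^{5} (78r^2cos(θ)^2 + 52) · r dr dθ.

Inner (r from 0 to 5): 24375cos(θ)^2/2 + 650.
Outer (θ from 0 to 2π): 26975π/2.

Therefore ∮_C P dx + Q dy = 26975π/2.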